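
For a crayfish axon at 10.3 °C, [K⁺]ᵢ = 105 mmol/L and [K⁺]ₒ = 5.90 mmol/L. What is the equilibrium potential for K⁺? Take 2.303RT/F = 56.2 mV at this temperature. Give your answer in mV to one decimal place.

E = (56.2/z) · log₁₀([K⁺]_out/[K⁺]_in) with z = +1.
= (56.2/1) · log₁₀(5.90/105) = 56.20 · log₁₀(0.05619)
= 56.20 · (-1.2503) = -70.27 mV

-70.3 mV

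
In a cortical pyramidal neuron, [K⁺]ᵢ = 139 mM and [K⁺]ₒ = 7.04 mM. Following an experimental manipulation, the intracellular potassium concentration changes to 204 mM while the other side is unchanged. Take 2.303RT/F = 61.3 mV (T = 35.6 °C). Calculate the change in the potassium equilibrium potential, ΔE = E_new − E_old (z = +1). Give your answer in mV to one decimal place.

-10.2 mV

E_old = (61.3/1)·log₁₀(7.04/139) = -79.41 mV
E_new = (61.3/1)·log₁₀(7.04/204) = -89.62 mV
ΔE = -89.62 − (-79.41) = -10.21 mV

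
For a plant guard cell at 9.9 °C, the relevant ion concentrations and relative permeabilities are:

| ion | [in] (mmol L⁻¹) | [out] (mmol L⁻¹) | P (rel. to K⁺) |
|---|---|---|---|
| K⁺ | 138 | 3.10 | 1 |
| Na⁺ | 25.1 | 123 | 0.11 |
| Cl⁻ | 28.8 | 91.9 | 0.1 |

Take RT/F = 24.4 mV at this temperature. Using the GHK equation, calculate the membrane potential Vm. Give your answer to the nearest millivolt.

Vm = 24.4 · ln[(Σ P·[cation]ₒ + Σ P·[anion]ᵢ) / (Σ P·[cation]ᵢ + Σ P·[anion]ₒ)]
Numerator = 1×3.10 + 0.11×123 + 0.1×28.8 = 19.51
Denominator = 1×138 + 0.11×25.1 + 0.1×91.9 = 150
Vm = 24.4 · ln(0.13011) = 24.4 × (-2.0394) = -49.76 mV

-50 mV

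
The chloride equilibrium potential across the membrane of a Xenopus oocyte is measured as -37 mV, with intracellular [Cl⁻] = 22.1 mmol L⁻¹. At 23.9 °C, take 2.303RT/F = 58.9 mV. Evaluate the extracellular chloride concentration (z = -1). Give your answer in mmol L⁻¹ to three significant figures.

Nernst: E = (58.9/-1) · log₁₀([out]/[in]), so log₁₀([out]/[in]) = -37.0 × -1 / 58.9 = 0.6282.
[out]/[in] = 10^(0.6282) = 4.248.
[out] = 4.248 × 22.1 = 93.88 mmol L⁻¹.

93.9 mmol L⁻¹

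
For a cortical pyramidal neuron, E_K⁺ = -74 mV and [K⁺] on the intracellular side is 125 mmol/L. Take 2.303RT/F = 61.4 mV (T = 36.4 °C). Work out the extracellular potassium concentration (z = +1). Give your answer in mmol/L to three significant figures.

7.79 mmol/L

Nernst: E = (61.4/1) · log₁₀([out]/[in]), so log₁₀([out]/[in]) = -74.0 × 1 / 61.4 = -1.2052.
[out]/[in] = 10^(-1.2052) = 0.06234.
[out] = 0.06234 × 125 = 7.793 mmol/L.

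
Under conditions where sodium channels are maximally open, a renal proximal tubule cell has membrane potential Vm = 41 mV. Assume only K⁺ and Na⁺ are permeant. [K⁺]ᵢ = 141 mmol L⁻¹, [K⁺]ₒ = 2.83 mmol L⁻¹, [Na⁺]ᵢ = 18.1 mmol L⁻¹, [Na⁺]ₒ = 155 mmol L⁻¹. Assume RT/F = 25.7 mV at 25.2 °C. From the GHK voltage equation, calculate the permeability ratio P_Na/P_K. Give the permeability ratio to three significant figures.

Let α = P_Na/P_K. GHK: Vm = 25.7·ln[(Kₒ + α·Naₒ)/(Kᵢ + α·Naᵢ)].
e^(Vm/25.7) = e^(41.0/25.7) = 4.93
So 4.93·(Kᵢ + α·Naᵢ) = Kₒ + α·Naₒ → α = (4.93·141.0 − 2.83) / (155.0 − 4.93·18.1)
α = (695.1 − 2.83) / (155.0 − 89.23) = 692.3/65.77 = 10.53

10.5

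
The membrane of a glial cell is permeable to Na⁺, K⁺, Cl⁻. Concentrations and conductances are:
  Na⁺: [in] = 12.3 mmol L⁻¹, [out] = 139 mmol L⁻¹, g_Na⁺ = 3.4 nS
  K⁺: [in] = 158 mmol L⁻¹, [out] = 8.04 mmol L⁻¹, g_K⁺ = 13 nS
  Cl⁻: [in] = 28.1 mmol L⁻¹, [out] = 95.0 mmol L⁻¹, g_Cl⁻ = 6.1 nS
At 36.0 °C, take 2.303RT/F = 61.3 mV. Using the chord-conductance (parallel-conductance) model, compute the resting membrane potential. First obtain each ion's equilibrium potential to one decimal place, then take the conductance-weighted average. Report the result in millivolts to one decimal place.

E_Na⁺ = (61.3/1)·log₁₀(139/12.3) = 64.6 mV
E_K⁺ = (61.3/1)·log₁₀(8.04/158) = -79.3 mV
E_Cl⁻ = (61.3/-1)·log₁₀(95.0/28.1) = -32.4 mV
Vm = (Σ gᵢEᵢ)/(Σ gᵢ) = (3.4·64.6 + 13·-79.3 + 6.1·-32.4) / (3.4 + 13 + 6.1)
= -1008.90 / 22.5 = -44.84 mV

-44.8 mV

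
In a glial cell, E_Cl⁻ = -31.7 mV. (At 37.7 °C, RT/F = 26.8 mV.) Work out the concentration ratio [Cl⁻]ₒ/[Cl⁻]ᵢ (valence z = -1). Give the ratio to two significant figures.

ln([out]/[in]) = E·z/(26.8) = -31.7 × -1 / 26.8 = 1.1828
[out]/[in] = e^(1.1828) = 3.264

3.3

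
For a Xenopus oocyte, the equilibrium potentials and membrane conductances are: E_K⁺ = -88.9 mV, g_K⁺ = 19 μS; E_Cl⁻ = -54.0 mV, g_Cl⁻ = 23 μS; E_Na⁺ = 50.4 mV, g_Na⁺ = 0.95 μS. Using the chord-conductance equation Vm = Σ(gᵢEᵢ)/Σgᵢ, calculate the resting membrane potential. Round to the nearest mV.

-67 mV

Σ gᵢEᵢ = 19·(-88.9) + 23·(-54.0) + 0.95·(50.4) = -2883.22
Σ gᵢ = 19 + 23 + 0.95 = 42.95
Vm = -2883.22 / 42.95 = -67.13 mV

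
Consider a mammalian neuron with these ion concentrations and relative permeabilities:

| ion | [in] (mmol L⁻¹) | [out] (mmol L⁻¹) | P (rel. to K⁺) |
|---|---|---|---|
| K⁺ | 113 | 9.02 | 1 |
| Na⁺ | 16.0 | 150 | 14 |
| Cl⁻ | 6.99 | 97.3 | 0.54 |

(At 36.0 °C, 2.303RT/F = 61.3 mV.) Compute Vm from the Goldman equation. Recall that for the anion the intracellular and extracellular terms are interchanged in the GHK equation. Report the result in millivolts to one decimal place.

45.0 mV

Vm = 61.3 · log₁₀[(Σ P·[cation]ₒ + Σ P·[anion]ᵢ) / (Σ P·[cation]ᵢ + Σ P·[anion]ₒ)]
Numerator = 1×9.02 + 14×150 + 0.54×6.99 = 2113
Denominator = 1×113 + 14×16.0 + 0.54×97.3 = 389.5
Vm = 61.3 · log₁₀(5.4238) = 61.3 × (0.7343) = 45.01 mV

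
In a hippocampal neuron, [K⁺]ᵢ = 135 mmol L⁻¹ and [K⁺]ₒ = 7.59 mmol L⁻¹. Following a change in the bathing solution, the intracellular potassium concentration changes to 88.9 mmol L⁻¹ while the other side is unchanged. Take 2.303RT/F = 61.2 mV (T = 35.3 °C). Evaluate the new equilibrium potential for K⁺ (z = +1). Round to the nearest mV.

-65 mV

After the shift: [K⁺]_out = 7.59, [K⁺]_in = 88.9 mmol L⁻¹.
E_new = (61.2/1)·log₁₀(7.59/88.9) = 61.20 · (-1.0687) = -65.40 mV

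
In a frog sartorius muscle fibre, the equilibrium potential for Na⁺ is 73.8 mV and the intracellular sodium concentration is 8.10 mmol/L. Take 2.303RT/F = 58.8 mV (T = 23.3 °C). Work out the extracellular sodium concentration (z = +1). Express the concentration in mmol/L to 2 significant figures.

Nernst: E = (58.8/1) · log₁₀([out]/[in]), so log₁₀([out]/[in]) = 73.8 × 1 / 58.8 = 1.2551.
[out]/[in] = 10^(1.2551) = 17.99.
[out] = 17.99 × 8.10 = 145.7 mmol/L.

150 mmol/L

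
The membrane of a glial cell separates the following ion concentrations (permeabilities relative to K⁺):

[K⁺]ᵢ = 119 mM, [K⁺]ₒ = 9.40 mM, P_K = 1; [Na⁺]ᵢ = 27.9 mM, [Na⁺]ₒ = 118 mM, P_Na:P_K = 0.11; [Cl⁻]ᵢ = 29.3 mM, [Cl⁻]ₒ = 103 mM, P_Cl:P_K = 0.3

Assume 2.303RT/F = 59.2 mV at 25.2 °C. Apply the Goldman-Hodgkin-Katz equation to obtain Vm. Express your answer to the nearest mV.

-41 mV

Vm = 59.2 · log₁₀[(Σ P·[cation]ₒ + Σ P·[anion]ᵢ) / (Σ P·[cation]ᵢ + Σ P·[anion]ₒ)]
Numerator = 1×9.40 + 0.11×118 + 0.3×29.3 = 31.17
Denominator = 1×119 + 0.11×27.9 + 0.3×103 = 153
Vm = 59.2 · log₁₀(0.20377) = 59.2 × (-0.6909) = -40.90 mV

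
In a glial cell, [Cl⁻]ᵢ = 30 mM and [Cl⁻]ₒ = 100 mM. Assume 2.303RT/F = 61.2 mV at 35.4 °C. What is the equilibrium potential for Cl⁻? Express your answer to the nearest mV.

E = (61.2/z) · log₁₀([Cl⁻]_out/[Cl⁻]_in) with z = -1.
For an anion, dividing by z = -1 reverses the sign.
= (61.2/-1) · log₁₀(100/30) = -61.20 · log₁₀(3.333)
= -61.20 · (0.5229) = -32.00 mV

-32 mV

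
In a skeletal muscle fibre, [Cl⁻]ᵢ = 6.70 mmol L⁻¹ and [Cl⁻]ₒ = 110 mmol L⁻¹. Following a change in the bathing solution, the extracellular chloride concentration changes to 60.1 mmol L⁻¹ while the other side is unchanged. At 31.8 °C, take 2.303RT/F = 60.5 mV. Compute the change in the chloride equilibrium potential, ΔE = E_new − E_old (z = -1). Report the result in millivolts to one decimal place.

E_old = (60.5/-1)·log₁₀(110/6.70) = -73.53 mV
E_new = (60.5/-1)·log₁₀(60.1/6.70) = -57.64 mV
ΔE = -57.64 − (-73.53) = 15.88 mV

15.9 mV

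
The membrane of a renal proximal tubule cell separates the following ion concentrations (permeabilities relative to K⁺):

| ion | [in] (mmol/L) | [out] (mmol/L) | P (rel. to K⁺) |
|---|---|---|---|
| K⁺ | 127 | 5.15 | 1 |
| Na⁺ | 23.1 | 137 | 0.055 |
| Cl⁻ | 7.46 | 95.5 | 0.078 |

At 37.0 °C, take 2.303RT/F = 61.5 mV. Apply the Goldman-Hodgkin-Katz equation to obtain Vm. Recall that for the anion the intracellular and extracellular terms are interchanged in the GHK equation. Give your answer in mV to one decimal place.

Vm = 61.5 · log₁₀[(Σ P·[cation]ₒ + Σ P·[anion]ᵢ) / (Σ P·[cation]ᵢ + Σ P·[anion]ₒ)]
Numerator = 1×5.15 + 0.055×137 + 0.078×7.46 = 13.27
Denominator = 1×127 + 0.055×23.1 + 0.078×95.5 = 135.7
Vm = 61.5 · log₁₀(0.097752) = 61.5 × (-1.0099) = -62.11 mV

-62.1 mV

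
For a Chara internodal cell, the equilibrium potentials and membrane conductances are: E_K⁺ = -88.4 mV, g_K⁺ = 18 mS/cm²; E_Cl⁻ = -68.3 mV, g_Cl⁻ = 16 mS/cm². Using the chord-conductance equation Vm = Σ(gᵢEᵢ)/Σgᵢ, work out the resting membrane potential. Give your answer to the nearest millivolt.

Σ gᵢEᵢ = 18·(-88.4) + 16·(-68.3) = -2684.00
Σ gᵢ = 18 + 16 = 34
Vm = -2684.00 / 34 = -78.94 mV

-79 mV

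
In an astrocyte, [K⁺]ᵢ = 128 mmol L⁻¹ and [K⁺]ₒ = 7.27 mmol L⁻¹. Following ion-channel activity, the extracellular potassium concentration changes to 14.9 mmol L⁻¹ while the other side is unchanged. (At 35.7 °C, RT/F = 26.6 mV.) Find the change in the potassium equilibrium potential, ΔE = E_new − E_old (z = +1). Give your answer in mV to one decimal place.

E_old = (26.6/1)·ln(7.27/128) = -76.30 mV
E_new = (26.6/1)·ln(14.9/128) = -57.21 mV
ΔE = -57.21 − (-76.30) = 19.09 mV

19.1 mV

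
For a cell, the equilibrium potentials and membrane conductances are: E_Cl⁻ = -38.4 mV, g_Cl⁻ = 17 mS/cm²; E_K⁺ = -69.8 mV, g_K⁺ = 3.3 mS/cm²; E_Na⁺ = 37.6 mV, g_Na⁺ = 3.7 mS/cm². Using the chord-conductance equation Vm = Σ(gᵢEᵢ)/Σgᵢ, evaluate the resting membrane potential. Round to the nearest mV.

-31 mV

Σ gᵢEᵢ = 17·(-38.4) + 3.3·(-69.8) + 3.7·(37.6) = -744.02
Σ gᵢ = 17 + 3.3 + 3.7 = 24
Vm = -744.02 / 24 = -31.00 mV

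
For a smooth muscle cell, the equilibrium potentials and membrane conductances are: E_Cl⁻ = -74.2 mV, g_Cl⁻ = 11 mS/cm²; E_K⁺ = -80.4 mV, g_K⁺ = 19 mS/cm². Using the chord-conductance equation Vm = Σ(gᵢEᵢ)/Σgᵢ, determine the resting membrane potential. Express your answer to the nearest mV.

Σ gᵢEᵢ = 11·(-74.2) + 19·(-80.4) = -2343.80
Σ gᵢ = 11 + 19 = 30
Vm = -2343.80 / 30 = -78.13 mV

-78 mV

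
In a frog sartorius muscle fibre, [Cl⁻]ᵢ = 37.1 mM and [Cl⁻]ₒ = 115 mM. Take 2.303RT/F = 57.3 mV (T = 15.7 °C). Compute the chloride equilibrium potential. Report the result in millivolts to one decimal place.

E = (57.3/z) · log₁₀([Cl⁻]_out/[Cl⁻]_in) with z = -1.
For an anion, dividing by z = -1 reverses the sign.
= (57.3/-1) · log₁₀(115/37.1) = -57.30 · log₁₀(3.1)
= -57.30 · (0.4913) = -28.15 mV

-28.2 mV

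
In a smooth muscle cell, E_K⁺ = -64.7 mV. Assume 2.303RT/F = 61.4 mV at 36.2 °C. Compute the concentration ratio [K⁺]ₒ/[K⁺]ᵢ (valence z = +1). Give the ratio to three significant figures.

0.0884

log₁₀([out]/[in]) = E·z/(61.4) = -64.7 × 1 / 61.4 = -1.0537
[out]/[in] = 10^(-1.0537) = 0.08836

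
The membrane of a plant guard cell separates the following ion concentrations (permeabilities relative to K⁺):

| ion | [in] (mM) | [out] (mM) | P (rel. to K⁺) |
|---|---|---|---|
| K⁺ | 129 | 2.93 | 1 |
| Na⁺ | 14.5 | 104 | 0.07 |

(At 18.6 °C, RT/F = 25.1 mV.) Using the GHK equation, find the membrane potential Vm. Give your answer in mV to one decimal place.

Vm = 25.1 · ln[(Σ P·[cation]ₒ + Σ P·[anion]ᵢ) / (Σ P·[cation]ᵢ + Σ P·[anion]ₒ)]
Numerator = 1×2.93 + 0.07×104 = 10.21
Denominator = 1×129 + 0.07×14.5 = 130
Vm = 25.1 · ln(0.078529) = 25.1 × (-2.5443) = -63.86 mV

-63.9 mV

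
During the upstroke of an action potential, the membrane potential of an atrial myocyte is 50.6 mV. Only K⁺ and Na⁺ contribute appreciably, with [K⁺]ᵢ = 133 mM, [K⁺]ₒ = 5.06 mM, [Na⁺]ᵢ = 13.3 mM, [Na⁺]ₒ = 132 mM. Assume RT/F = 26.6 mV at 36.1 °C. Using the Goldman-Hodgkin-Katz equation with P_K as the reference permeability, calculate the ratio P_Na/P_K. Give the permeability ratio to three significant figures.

Let α = P_Na/P_K. GHK: Vm = 26.6·ln[(Kₒ + α·Naₒ)/(Kᵢ + α·Naᵢ)].
e^(Vm/26.6) = e^(50.6/26.6) = 6.701
So 6.701·(Kᵢ + α·Naᵢ) = Kₒ + α·Naₒ → α = (6.701·133.0 − 5.06) / (132.0 − 6.701·13.3)
α = (891.2 − 5.06) / (132.0 − 89.12) = 886.2/42.88 = 20.67

20.7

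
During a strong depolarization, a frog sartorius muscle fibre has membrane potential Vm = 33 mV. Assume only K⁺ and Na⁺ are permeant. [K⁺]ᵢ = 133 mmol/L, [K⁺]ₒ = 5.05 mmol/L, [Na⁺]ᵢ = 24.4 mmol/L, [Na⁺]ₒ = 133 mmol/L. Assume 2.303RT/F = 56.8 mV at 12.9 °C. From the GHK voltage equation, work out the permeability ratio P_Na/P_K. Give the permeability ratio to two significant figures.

Let α = P_Na/P_K. GHK: Vm = 56.8·log₁₀[(Kₒ + α·Naₒ)/(Kᵢ + α·Naᵢ)].
10^(Vm/56.8) = 10^(33.0/56.8) = 3.8105
So 3.8105·(Kᵢ + α·Naᵢ) = Kₒ + α·Naₒ → α = (3.8105·133.0 − 5.05) / (133.0 − 3.8105·24.4)
α = (506.8 − 5.05) / (133.0 − 92.98) = 501.8/40.02 = 12.54

13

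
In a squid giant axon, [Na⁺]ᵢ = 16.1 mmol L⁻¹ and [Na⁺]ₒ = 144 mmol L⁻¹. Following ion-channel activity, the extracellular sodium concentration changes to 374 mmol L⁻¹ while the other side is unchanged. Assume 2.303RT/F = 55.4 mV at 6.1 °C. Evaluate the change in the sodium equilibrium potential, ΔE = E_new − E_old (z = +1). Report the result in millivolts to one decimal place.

23.0 mV

E_old = (55.4/1)·log₁₀(144/16.1) = 52.72 mV
E_new = (55.4/1)·log₁₀(374/16.1) = 75.68 mV
ΔE = 75.68 − (52.72) = 22.96 mV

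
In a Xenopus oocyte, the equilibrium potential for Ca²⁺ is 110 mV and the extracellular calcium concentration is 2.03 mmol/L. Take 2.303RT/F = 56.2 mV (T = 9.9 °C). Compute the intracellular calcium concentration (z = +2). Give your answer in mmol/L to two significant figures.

Nernst: E = (56.2/2) · log₁₀([out]/[in]), so log₁₀([out]/[in]) = 110.0 × 2 / 56.2 = 3.9146.
[out]/[in] = 10^(3.9146) = 8215.
[in] = 2.03 / 8215 = 0.0002471 mmol/L.

0.00025 mmol/L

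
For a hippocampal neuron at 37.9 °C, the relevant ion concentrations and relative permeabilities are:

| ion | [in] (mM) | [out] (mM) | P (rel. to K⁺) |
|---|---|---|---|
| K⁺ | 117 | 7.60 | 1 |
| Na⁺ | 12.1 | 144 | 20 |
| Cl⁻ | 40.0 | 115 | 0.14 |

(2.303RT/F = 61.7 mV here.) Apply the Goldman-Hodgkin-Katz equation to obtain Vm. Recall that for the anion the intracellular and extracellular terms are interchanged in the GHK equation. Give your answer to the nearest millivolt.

55 mV

Vm = 61.7 · log₁₀[(Σ P·[cation]ₒ + Σ P·[anion]ᵢ) / (Σ P·[cation]ᵢ + Σ P·[anion]ₒ)]
Numerator = 1×7.60 + 20×144 + 0.14×40.0 = 2893
Denominator = 1×117 + 20×12.1 + 0.14×115 = 375.1
Vm = 61.7 · log₁₀(7.7131) = 61.7 × (0.8872) = 54.74 mV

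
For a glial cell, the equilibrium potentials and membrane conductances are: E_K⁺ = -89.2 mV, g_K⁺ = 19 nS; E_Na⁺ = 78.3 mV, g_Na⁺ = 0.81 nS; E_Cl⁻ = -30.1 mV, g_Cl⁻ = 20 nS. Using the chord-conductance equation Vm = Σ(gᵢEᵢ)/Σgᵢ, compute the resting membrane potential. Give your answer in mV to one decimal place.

-56.1 mV

Σ gᵢEᵢ = 19·(-89.2) + 0.81·(78.3) + 20·(-30.1) = -2233.38
Σ gᵢ = 19 + 0.81 + 20 = 39.81
Vm = -2233.38 / 39.81 = -56.10 mV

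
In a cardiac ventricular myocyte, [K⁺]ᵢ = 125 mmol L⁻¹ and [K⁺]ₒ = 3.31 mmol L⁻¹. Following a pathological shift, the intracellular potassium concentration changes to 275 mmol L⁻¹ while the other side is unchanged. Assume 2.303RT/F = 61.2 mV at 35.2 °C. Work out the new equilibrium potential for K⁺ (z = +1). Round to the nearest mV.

After the shift: [K⁺]_out = 3.31, [K⁺]_in = 275 mmol L⁻¹.
E_new = (61.2/1)·log₁₀(3.31/275) = 61.20 · (-1.9195) = -117.47 mV

-117 mV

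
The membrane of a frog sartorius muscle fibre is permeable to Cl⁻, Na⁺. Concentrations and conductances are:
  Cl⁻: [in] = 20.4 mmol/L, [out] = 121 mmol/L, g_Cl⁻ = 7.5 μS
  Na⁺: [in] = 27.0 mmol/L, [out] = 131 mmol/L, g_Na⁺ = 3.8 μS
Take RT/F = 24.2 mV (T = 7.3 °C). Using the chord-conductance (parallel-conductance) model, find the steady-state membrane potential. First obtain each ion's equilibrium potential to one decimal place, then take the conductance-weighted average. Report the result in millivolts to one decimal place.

-15.8 mV

E_Cl⁻ = (24.2/-1)·ln(121/20.4) = -43.1 mV
E_Na⁺ = (24.2/1)·ln(131/27.0) = 38.2 mV
Vm = (Σ gᵢEᵢ)/(Σ gᵢ) = (7.5·-43.1 + 3.8·38.2) / (7.5 + 3.8)
= -178.09 / 11.3 = -15.76 mV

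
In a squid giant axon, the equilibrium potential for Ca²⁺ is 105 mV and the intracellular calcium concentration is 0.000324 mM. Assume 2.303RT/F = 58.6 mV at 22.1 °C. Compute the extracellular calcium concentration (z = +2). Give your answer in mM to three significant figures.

Nernst: E = (58.6/2) · log₁₀([out]/[in]), so log₁₀([out]/[in]) = 105.0 × 2 / 58.6 = 3.5836.
[out]/[in] = 10^(3.5836) = 3834.
[out] = 3834 × 0.000324 = 1.242 mM.

1.24 mM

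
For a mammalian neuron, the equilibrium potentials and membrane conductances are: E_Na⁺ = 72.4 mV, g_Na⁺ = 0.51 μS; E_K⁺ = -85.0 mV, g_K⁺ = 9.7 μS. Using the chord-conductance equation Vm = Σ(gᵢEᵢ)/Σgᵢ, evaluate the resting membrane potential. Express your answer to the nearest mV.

-77 mV

Σ gᵢEᵢ = 0.51·(72.4) + 9.7·(-85.0) = -787.58
Σ gᵢ = 0.51 + 9.7 = 10.21
Vm = -787.58 / 10.21 = -77.14 mV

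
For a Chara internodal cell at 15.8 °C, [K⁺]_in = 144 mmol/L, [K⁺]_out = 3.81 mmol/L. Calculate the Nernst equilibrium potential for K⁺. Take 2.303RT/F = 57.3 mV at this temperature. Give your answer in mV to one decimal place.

E = (57.3/z) · log₁₀([K⁺]_out/[K⁺]_in) with z = +1.
= (57.3/1) · log₁₀(3.81/144) = 57.30 · log₁₀(0.02646)
= 57.30 · (-1.5774) = -90.39 mV

-90.4 mV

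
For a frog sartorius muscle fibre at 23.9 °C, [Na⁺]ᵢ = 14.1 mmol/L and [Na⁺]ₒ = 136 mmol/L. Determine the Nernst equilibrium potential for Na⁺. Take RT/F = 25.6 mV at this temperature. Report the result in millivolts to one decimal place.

58.0 mV

E = (25.6/z) · ln([Na⁺]_out/[Na⁺]_in) with z = +1.
= (25.6/1) · ln(136/14.1) = 25.60 · ln(9.645)
= 25.60 · (2.2665) = 58.02 mV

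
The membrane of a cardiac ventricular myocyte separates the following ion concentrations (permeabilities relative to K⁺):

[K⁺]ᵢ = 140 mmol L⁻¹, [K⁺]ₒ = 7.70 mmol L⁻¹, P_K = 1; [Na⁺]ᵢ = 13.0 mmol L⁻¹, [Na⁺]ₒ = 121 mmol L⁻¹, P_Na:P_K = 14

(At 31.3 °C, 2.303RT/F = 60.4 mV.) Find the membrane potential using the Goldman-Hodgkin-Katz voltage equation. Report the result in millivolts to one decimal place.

43.7 mV

Vm = 60.4 · log₁₀[(Σ P·[cation]ₒ + Σ P·[anion]ᵢ) / (Σ P·[cation]ᵢ + Σ P·[anion]ₒ)]
Numerator = 1×7.70 + 14×121 = 1702
Denominator = 1×140 + 14×13.0 = 322
Vm = 60.4 · log₁₀(5.2848) = 60.4 × (0.7230) = 43.67 mV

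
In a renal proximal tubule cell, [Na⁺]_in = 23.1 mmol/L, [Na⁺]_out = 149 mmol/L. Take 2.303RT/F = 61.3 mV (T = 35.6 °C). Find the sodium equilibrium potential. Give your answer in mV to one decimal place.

49.6 mV

E = (61.3/z) · log₁₀([Na⁺]_out/[Na⁺]_in) with z = +1.
= (61.3/1) · log₁₀(149/23.1) = 61.30 · log₁₀(6.45)
= 61.30 · (0.8096) = 49.63 mV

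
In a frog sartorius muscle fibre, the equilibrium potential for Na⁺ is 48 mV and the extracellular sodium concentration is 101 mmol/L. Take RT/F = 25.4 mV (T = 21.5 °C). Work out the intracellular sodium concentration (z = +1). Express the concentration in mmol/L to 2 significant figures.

Nernst: E = (25.4/1) · ln([out]/[in]), so ln([out]/[in]) = 48.0 × 1 / 25.4 = 1.8898.
[out]/[in] = e^(1.8898) = 6.618.
[in] = 101 / 6.618 = 15.26 mmol/L.

15 mmol/L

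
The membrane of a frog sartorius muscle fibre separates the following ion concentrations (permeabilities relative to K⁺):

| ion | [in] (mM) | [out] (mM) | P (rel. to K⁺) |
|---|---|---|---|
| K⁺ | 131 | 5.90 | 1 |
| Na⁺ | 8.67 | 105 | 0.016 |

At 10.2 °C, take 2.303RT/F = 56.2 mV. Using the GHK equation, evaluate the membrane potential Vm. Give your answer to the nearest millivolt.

Vm = 56.2 · log₁₀[(Σ P·[cation]ₒ + Σ P·[anion]ᵢ) / (Σ P·[cation]ᵢ + Σ P·[anion]ₒ)]
Numerator = 1×5.90 + 0.016×105 = 7.58
Denominator = 1×131 + 0.016×8.67 = 131.1
Vm = 56.2 · log₁₀(0.057801) = 56.2 × (-1.2381) = -69.58 mV

-70 mV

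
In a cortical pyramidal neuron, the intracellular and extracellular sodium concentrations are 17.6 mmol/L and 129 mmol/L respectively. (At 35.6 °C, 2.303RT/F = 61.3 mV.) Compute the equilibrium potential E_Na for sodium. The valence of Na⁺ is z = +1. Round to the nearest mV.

53 mV

E = (61.3/z) · log₁₀([Na⁺]_out/[Na⁺]_in) with z = +1.
= (61.3/1) · log₁₀(129/17.6) = 61.30 · log₁₀(7.33)
= 61.30 · (0.8651) = 53.03 mV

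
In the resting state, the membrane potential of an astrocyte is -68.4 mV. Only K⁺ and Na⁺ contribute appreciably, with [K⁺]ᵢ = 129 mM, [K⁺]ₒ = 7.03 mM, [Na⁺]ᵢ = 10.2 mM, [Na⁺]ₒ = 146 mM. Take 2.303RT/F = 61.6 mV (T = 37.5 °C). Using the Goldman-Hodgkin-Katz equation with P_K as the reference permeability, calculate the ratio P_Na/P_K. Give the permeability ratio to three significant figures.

0.0205

Let α = P_Na/P_K. GHK: Vm = 61.6·log₁₀[(Kₒ + α·Naₒ)/(Kᵢ + α·Naᵢ)].
10^(Vm/61.6) = 10^(-68.4/61.6) = 0.077555
So 0.077555·(Kᵢ + α·Naᵢ) = Kₒ + α·Naₒ → α = (0.077555·129.0 − 7.03) / (146.0 − 0.077555·10.2)
α = (10 − 7.03) / (146.0 − 0.7911) = 2.975/145.2 = 0.02049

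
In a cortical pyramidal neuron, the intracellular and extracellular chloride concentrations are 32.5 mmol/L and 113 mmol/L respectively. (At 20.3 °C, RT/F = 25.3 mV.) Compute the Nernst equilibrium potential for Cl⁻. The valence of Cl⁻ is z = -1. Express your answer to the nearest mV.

-32 mV

E = (25.3/z) · ln([Cl⁻]_out/[Cl⁻]_in) with z = -1.
For an anion, dividing by z = -1 reverses the sign.
= (25.3/-1) · ln(113/32.5) = -25.30 · ln(3.477)
= -25.30 · (1.2461) = -31.53 mV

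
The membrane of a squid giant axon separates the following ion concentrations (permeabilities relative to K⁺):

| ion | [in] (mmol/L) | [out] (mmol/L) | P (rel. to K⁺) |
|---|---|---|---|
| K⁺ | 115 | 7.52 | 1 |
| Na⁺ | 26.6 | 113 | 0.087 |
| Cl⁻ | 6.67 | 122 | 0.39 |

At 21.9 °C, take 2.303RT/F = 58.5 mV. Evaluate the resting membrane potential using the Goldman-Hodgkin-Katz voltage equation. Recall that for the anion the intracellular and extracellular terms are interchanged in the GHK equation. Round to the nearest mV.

Vm = 58.5 · log₁₀[(Σ P·[cation]ₒ + Σ P·[anion]ᵢ) / (Σ P·[cation]ᵢ + Σ P·[anion]ₒ)]
Numerator = 1×7.52 + 0.087×113 + 0.39×6.67 = 19.95
Denominator = 1×115 + 0.087×26.6 + 0.39×122 = 164.9
Vm = 58.5 · log₁₀(0.121) = 58.5 × (-0.9172) = -53.66 mV

-54 mV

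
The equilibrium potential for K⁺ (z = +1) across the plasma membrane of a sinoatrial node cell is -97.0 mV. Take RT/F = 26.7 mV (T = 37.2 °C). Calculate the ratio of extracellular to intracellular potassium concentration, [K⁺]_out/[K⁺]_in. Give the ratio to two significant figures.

0.026

ln([out]/[in]) = E·z/(26.7) = -97.0 × 1 / 26.7 = -3.6330
[out]/[in] = e^(-3.6330) = 0.02644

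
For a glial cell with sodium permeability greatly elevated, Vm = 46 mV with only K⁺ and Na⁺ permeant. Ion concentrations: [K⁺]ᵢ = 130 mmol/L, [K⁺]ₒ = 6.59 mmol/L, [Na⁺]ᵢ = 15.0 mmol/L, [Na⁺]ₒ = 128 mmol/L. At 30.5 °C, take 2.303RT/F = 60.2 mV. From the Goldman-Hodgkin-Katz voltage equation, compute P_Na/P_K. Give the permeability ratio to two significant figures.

Let α = P_Na/P_K. GHK: Vm = 60.2·log₁₀[(Kₒ + α·Naₒ)/(Kᵢ + α·Naᵢ)].
10^(Vm/60.2) = 10^(46.0/60.2) = 5.8092
So 5.8092·(Kᵢ + α·Naᵢ) = Kₒ + α·Naₒ → α = (5.8092·130.0 − 6.59) / (128.0 − 5.8092·15.0)
α = (755.2 − 6.59) / (128.0 − 87.14) = 748.6/40.86 = 18.32

18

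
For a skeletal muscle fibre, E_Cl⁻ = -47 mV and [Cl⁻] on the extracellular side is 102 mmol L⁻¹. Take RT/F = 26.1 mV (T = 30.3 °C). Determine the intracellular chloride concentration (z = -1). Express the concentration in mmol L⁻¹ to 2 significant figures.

17 mmol L⁻¹

Nernst: E = (26.1/-1) · ln([out]/[in]), so ln([out]/[in]) = -47.0 × -1 / 26.1 = 1.8008.
[out]/[in] = e^(1.8008) = 6.054.
[in] = 102 / 6.054 = 16.85 mmol L⁻¹.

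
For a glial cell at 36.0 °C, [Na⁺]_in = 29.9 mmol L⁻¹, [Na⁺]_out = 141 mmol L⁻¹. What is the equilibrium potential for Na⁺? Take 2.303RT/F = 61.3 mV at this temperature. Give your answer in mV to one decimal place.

41.3 mV

E = (61.3/z) · log₁₀([Na⁺]_out/[Na⁺]_in) with z = +1.
= (61.3/1) · log₁₀(141/29.9) = 61.30 · log₁₀(4.716)
= 61.30 · (0.6735) = 41.29 mV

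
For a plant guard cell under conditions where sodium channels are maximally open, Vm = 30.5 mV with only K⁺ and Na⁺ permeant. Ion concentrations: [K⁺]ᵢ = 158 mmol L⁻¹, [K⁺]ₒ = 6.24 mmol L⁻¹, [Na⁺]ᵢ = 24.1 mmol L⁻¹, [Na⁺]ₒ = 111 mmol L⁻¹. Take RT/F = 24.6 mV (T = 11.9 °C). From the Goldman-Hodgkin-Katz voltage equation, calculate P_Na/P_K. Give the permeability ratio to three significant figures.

Let α = P_Na/P_K. GHK: Vm = 24.6·ln[(Kₒ + α·Naₒ)/(Kᵢ + α·Naᵢ)].
e^(Vm/24.6) = e^(30.5/24.6) = 3.4551
So 3.4551·(Kᵢ + α·Naᵢ) = Kₒ + α·Naₒ → α = (3.4551·158.0 − 6.24) / (111.0 − 3.4551·24.1)
α = (545.9 − 6.24) / (111.0 − 83.27) = 539.7/27.73 = 19.46

19.5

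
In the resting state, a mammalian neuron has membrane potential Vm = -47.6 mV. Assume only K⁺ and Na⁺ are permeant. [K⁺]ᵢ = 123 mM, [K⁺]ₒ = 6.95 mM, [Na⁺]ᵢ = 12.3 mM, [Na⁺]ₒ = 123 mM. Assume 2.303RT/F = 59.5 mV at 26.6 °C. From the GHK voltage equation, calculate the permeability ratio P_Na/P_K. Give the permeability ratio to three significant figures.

Let α = P_Na/P_K. GHK: Vm = 59.5·log₁₀[(Kₒ + α·Naₒ)/(Kᵢ + α·Naᵢ)].
10^(Vm/59.5) = 10^(-47.6/59.5) = 0.15849
So 0.15849·(Kᵢ + α·Naᵢ) = Kₒ + α·Naₒ → α = (0.15849·123.0 − 6.95) / (123.0 − 0.15849·12.3)
α = (19.49 − 6.95) / (123.0 − 1.949) = 12.54/121.1 = 0.1036

0.104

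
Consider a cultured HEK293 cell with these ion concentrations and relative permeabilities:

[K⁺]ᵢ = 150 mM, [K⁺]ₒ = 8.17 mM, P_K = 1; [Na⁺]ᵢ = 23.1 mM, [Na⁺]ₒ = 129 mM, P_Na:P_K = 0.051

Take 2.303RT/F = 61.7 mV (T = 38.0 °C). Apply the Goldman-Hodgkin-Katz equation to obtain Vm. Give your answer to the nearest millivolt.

Vm = 61.7 · log₁₀[(Σ P·[cation]ₒ + Σ P·[anion]ᵢ) / (Σ P·[cation]ᵢ + Σ P·[anion]ₒ)]
Numerator = 1×8.17 + 0.051×129 = 14.75
Denominator = 1×150 + 0.051×23.1 = 151.2
Vm = 61.7 · log₁₀(0.09756) = 61.7 × (-1.0107) = -62.36 mV

-62 mV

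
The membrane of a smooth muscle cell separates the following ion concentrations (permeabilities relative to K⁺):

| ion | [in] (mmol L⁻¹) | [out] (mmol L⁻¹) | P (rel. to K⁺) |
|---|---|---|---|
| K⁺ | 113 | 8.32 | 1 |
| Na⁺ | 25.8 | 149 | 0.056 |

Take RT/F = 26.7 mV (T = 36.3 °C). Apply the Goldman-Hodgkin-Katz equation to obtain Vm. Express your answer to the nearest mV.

Vm = 26.7 · ln[(Σ P·[cation]ₒ + Σ P·[anion]ᵢ) / (Σ P·[cation]ᵢ + Σ P·[anion]ₒ)]
Numerator = 1×8.32 + 0.056×149 = 16.66
Denominator = 1×113 + 0.056×25.8 = 114.4
Vm = 26.7 · ln(0.14561) = 26.7 × (-1.9268) = -51.45 mV

-51 mV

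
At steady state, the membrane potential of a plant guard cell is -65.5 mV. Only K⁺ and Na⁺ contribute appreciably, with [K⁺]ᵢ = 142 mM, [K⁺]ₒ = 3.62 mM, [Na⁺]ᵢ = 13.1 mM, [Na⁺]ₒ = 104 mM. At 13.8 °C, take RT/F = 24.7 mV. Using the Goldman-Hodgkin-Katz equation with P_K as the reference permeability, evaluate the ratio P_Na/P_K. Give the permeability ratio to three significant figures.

0.0620

Let α = P_Na/P_K. GHK: Vm = 24.7·ln[(Kₒ + α·Naₒ)/(Kᵢ + α·Naᵢ)].
e^(Vm/24.7) = e^(-65.5/24.7) = 0.070523
So 0.070523·(Kᵢ + α·Naᵢ) = Kₒ + α·Naₒ → α = (0.070523·142.0 − 3.62) / (104.0 − 0.070523·13.1)
α = (10.01 − 3.62) / (104.0 − 0.9238) = 6.394/103.1 = 0.06203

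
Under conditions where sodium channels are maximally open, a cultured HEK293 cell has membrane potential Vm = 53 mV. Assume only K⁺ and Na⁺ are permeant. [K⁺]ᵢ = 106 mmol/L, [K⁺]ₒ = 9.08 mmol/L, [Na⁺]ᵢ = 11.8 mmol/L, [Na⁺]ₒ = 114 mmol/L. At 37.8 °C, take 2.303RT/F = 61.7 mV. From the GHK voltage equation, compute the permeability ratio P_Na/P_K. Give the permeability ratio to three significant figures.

26.4

Let α = P_Na/P_K. GHK: Vm = 61.7·log₁₀[(Kₒ + α·Naₒ)/(Kᵢ + α·Naᵢ)].
10^(Vm/61.7) = 10^(53.0/61.7) = 7.2276
So 7.2276·(Kᵢ + α·Naᵢ) = Kₒ + α·Naₒ → α = (7.2276·106.0 − 9.08) / (114.0 − 7.2276·11.8)
α = (766.1 − 9.08) / (114.0 − 85.29) = 757/28.71 = 26.36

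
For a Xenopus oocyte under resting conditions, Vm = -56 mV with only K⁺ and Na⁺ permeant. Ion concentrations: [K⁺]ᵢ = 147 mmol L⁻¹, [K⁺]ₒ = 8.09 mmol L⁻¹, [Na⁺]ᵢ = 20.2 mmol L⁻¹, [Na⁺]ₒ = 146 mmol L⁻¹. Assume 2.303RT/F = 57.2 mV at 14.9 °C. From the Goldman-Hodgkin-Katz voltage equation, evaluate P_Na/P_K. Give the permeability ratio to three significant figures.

Let α = P_Na/P_K. GHK: Vm = 57.2·log₁₀[(Kₒ + α·Naₒ)/(Kᵢ + α·Naᵢ)].
10^(Vm/57.2) = 10^(-56.0/57.2) = 0.10495
So 0.10495·(Kᵢ + α·Naᵢ) = Kₒ + α·Naₒ → α = (0.10495·147.0 − 8.09) / (146.0 − 0.10495·20.2)
α = (15.43 − 8.09) / (146.0 − 2.12) = 7.338/143.9 = 0.051

0.0510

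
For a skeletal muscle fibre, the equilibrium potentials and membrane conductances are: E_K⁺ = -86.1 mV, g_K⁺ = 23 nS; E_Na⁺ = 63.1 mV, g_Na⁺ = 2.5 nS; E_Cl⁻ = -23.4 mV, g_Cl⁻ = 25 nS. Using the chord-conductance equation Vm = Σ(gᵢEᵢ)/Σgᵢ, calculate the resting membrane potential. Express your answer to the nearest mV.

-48 mV

Σ gᵢEᵢ = 23·(-86.1) + 2.5·(63.1) + 25·(-23.4) = -2407.55
Σ gᵢ = 23 + 2.5 + 25 = 50.5
Vm = -2407.55 / 50.5 = -47.67 mV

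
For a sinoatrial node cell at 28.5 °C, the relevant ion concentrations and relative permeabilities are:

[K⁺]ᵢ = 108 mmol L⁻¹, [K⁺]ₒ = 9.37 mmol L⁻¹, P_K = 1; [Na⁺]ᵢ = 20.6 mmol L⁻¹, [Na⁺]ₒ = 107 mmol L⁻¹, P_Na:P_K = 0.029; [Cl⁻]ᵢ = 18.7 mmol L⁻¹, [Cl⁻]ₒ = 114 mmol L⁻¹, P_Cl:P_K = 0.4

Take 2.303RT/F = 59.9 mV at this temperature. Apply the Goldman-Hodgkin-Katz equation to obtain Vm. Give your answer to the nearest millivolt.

-53 mV

Vm = 59.9 · log₁₀[(Σ P·[cation]ₒ + Σ P·[anion]ᵢ) / (Σ P·[cation]ᵢ + Σ P·[anion]ₒ)]
Numerator = 1×9.37 + 0.029×107 + 0.4×18.7 = 19.95
Denominator = 1×108 + 0.029×20.6 + 0.4×114 = 154.2
Vm = 59.9 · log₁₀(0.1294) = 59.9 × (-0.8881) = -53.20 mV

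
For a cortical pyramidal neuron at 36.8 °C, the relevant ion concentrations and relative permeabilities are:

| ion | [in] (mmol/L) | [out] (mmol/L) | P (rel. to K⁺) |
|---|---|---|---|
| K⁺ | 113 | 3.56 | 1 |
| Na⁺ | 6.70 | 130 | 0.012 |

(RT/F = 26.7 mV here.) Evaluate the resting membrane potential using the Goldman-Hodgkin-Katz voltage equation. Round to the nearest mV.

-83 mV

Vm = 26.7 · ln[(Σ P·[cation]ₒ + Σ P·[anion]ᵢ) / (Σ P·[cation]ᵢ + Σ P·[anion]ₒ)]
Numerator = 1×3.56 + 0.012×130 = 5.12
Denominator = 1×113 + 0.012×6.70 = 113.1
Vm = 26.7 · ln(0.045278) = 26.7 × (-3.0949) = -82.64 mV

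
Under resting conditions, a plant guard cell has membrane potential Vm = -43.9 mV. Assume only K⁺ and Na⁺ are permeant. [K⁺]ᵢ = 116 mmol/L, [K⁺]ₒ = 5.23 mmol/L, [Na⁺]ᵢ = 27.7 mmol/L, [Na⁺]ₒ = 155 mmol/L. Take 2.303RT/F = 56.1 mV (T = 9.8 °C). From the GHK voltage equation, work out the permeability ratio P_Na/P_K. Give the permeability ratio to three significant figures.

Let α = P_Na/P_K. GHK: Vm = 56.1·log₁₀[(Kₒ + α·Naₒ)/(Kᵢ + α·Naᵢ)].
10^(Vm/56.1) = 10^(-43.9/56.1) = 0.16499
So 0.16499·(Kᵢ + α·Naᵢ) = Kₒ + α·Naₒ → α = (0.16499·116.0 − 5.23) / (155.0 − 0.16499·27.7)
α = (19.14 − 5.23) / (155.0 − 4.57) = 13.91/150.4 = 0.09246

0.0925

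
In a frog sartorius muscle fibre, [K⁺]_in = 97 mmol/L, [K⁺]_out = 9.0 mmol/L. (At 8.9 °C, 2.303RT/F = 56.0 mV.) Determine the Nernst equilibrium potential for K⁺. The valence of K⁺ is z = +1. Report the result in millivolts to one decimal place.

-57.8 mV

E = (56.0/z) · log₁₀([K⁺]_out/[K⁺]_in) with z = +1.
= (56.0/1) · log₁₀(9.0/97) = 56.00 · log₁₀(0.09278)
= 56.00 · (-1.0325) = -57.82 mV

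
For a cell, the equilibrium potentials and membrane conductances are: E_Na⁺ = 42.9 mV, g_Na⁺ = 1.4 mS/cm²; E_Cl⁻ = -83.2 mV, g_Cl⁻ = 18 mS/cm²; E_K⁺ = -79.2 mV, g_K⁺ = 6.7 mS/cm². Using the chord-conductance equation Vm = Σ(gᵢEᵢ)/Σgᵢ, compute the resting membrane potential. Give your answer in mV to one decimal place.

Σ gᵢEᵢ = 1.4·(42.9) + 18·(-83.2) + 6.7·(-79.2) = -1968.18
Σ gᵢ = 1.4 + 18 + 6.7 = 26.1
Vm = -1968.18 / 26.1 = -75.41 mV

-75.4 mV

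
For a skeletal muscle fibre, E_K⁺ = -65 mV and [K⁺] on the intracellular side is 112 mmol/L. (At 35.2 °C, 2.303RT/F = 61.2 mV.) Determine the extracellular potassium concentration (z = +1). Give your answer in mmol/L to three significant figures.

Nernst: E = (61.2/1) · log₁₀([out]/[in]), so log₁₀([out]/[in]) = -65.0 × 1 / 61.2 = -1.0621.
[out]/[in] = 10^(-1.0621) = 0.08668.
[out] = 0.08668 × 112 = 9.708 mmol/L.

9.71 mmol/L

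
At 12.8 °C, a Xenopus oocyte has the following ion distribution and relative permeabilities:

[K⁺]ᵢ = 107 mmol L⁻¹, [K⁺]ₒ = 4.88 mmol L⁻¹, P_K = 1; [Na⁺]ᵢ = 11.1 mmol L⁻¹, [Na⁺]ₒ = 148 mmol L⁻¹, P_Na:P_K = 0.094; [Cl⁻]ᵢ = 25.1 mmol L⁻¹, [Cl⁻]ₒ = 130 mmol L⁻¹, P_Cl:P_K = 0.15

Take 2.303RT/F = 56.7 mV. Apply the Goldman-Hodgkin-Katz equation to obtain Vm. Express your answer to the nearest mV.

Vm = 56.7 · log₁₀[(Σ P·[cation]ₒ + Σ P·[anion]ᵢ) / (Σ P·[cation]ᵢ + Σ P·[anion]ₒ)]
Numerator = 1×4.88 + 0.094×148 + 0.15×25.1 = 22.56
Denominator = 1×107 + 0.094×11.1 + 0.15×130 = 127.5
Vm = 56.7 · log₁₀(0.17686) = 56.7 × (-0.7524) = -42.66 mV

-43 mV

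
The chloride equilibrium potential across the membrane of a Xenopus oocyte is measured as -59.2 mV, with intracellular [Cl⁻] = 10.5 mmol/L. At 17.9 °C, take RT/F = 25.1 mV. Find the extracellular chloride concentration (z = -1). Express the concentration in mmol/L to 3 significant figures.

111 mmol/L

Nernst: E = (25.1/-1) · ln([out]/[in]), so ln([out]/[in]) = -59.2 × -1 / 25.1 = 2.3586.
[out]/[in] = e^(2.3586) = 10.58.
[out] = 10.58 × 10.5 = 111 mmol/L.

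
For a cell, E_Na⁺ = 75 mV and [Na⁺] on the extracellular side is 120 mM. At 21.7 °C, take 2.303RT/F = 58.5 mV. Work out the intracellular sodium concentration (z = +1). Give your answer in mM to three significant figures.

Nernst: E = (58.5/1) · log₁₀([out]/[in]), so log₁₀([out]/[in]) = 75.0 × 1 / 58.5 = 1.2821.
[out]/[in] = 10^(1.2821) = 19.14.
[in] = 120 / 19.14 = 6.268 mM.

6.27 mM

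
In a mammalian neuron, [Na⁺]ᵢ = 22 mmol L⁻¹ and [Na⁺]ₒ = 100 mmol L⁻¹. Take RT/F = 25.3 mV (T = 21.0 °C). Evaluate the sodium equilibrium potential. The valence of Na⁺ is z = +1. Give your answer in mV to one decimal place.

38.3 mV

E = (25.3/z) · ln([Na⁺]_out/[Na⁺]_in) with z = +1.
= (25.3/1) · ln(100/22) = 25.30 · ln(4.545)
= 25.30 · (1.5141) = 38.31 mV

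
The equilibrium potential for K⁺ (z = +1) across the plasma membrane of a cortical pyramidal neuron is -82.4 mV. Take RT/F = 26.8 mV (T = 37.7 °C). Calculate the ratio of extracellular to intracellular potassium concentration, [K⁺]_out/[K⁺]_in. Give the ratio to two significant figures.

0.046

ln([out]/[in]) = E·z/(26.8) = -82.4 × 1 / 26.8 = -3.0746
[out]/[in] = e^(-3.0746) = 0.04621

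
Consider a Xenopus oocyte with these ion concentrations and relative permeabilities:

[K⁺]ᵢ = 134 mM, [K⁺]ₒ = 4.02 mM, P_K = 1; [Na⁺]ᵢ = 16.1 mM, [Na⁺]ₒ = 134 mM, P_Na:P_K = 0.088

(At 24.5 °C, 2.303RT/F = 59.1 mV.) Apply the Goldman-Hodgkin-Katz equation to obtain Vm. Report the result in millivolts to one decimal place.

Vm = 59.1 · log₁₀[(Σ P·[cation]ₒ + Σ P·[anion]ᵢ) / (Σ P·[cation]ᵢ + Σ P·[anion]ₒ)]
Numerator = 1×4.02 + 0.088×134 = 15.81
Denominator = 1×134 + 0.088×16.1 = 135.4
Vm = 59.1 · log₁₀(0.11677) = 59.1 × (-0.9327) = -55.12 mV

-55.1 mV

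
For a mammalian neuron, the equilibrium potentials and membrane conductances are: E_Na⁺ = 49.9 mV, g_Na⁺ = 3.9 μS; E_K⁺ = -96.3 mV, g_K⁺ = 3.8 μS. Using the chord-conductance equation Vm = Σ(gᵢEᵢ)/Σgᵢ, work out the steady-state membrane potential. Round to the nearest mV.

-22 mV

Σ gᵢEᵢ = 3.9·(49.9) + 3.8·(-96.3) = -171.33
Σ gᵢ = 3.9 + 3.8 = 7.7
Vm = -171.33 / 7.7 = -22.25 mV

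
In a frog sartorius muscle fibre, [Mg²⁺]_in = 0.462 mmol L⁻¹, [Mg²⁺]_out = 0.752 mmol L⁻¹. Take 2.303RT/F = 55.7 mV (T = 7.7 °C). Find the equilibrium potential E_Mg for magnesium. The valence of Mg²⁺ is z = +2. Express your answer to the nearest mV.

E = (55.7/z) · log₁₀([Mg²⁺]_out/[Mg²⁺]_in) with z = +2.
= (55.7/2) · log₁₀(0.752/0.462) = 27.85 · log₁₀(1.628)
= 27.85 · (0.2116) = 5.89 mV

6 mV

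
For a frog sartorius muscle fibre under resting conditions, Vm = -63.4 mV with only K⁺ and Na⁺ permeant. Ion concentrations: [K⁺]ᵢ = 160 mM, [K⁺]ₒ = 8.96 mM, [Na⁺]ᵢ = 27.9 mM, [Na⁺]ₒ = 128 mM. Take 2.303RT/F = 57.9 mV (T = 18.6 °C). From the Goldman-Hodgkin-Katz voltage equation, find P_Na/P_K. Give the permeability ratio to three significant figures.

0.0310

Let α = P_Na/P_K. GHK: Vm = 57.9·log₁₀[(Kₒ + α·Naₒ)/(Kᵢ + α·Naᵢ)].
10^(Vm/57.9) = 10^(-63.4/57.9) = 0.080354
So 0.080354·(Kᵢ + α·Naᵢ) = Kₒ + α·Naₒ → α = (0.080354·160.0 − 8.96) / (128.0 − 0.080354·27.9)
α = (12.86 − 8.96) / (128.0 − 2.242) = 3.897/125.8 = 0.03099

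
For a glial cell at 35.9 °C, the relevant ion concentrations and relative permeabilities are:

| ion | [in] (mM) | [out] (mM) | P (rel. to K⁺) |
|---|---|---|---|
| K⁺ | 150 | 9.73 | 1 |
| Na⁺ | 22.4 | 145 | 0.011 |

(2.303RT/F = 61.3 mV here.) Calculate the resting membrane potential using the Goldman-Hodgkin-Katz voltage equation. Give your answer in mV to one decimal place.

-68.8 mV

Vm = 61.3 · log₁₀[(Σ P·[cation]ₒ + Σ P·[anion]ᵢ) / (Σ P·[cation]ᵢ + Σ P·[anion]ₒ)]
Numerator = 1×9.73 + 0.011×145 = 11.33
Denominator = 1×150 + 0.011×22.4 = 150.2
Vm = 61.3 · log₁₀(0.075376) = 61.3 × (-1.1228) = -68.83 mV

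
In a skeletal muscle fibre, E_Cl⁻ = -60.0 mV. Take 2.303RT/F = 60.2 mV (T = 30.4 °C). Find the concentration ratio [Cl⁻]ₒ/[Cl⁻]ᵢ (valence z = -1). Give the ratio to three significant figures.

9.92

log₁₀([out]/[in]) = E·z/(60.2) = -60.0 × -1 / 60.2 = 0.9967
[out]/[in] = 10^(0.9967) = 9.924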